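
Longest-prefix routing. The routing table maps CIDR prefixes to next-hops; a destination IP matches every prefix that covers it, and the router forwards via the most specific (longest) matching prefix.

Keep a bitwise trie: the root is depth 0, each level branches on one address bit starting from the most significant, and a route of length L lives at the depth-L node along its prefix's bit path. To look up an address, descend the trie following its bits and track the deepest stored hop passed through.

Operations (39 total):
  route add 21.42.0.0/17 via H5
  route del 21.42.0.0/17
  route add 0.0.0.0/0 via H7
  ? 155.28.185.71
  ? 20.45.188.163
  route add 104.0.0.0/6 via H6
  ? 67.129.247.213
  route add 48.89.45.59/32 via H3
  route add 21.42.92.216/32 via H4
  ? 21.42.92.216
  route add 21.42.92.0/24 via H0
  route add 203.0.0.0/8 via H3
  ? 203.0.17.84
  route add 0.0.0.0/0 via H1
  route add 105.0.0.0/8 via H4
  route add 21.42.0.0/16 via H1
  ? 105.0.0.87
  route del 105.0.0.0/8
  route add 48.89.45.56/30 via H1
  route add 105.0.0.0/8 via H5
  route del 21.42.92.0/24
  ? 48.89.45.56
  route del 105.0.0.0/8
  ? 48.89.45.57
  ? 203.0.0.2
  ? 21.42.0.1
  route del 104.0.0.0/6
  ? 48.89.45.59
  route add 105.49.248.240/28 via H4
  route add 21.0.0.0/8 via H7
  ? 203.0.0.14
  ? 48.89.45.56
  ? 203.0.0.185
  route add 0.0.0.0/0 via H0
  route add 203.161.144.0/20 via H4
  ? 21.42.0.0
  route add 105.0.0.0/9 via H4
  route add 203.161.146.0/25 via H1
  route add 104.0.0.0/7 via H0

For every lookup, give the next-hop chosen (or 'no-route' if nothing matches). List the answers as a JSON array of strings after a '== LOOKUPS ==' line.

Process each operation:
  add 21.42.0.0/17 -> H5 at depth 17
  del 21.42.0.0/17 (clear depth 17)
  add 0.0.0.0/0 -> H7 at depth 0
  lookup 155.28.185.71: bits ε walk d0:H7 -> H7
  lookup 20.45.188.163: bits 0001010 walk d0:H7→d1:-→d2:-→d3:-→d4:-→d5:-→d6:-→d7:- -> H7
  add 104.0.0.0/6 -> H6 at depth 6
  lookup 67.129.247.213: bits 01 walk d0:H7→d1:-→d2:- -> H7
  add 48.89.45.59/32 -> H3 at depth 32
  add 21.42.92.216/32 -> H4 at depth 32
  lookup 21.42.92.216: bits 00010101001010100101110011011000 walk d0:H7→d1:-→d2:-→d3:-→d4:-→d5:-→d6:-→d7:-→d8:-→d9:-→d10:-→d11:-→d12:-→d13:-→d14:-→d15:-→d16:-→d17:-→d18:-→d19:-→d20:-→d21:-→d22:-→d23:-→d24:-→d25:-→d26:-→d27:-→d28:-→d29:-→d30:-→d31:-→d32:H4 -> H4
  add 21.42.92.0/24 -> H0 at depth 24
  add 203.0.0.0/8 -> H3 at depth 8
  lookup 203.0.17.84: bits 11001011 walk d0:H7→d1:-→d2:-→d3:-→d4:-→d5:-→d6:-→d7:-→d8:H3 -> H3
  add 0.0.0.0/0 -> H1 at depth 0
  add 105.0.0.0/8 -> H4 at depth 8
  add 21.42.0.0/16 -> H1 at depth 16
  lookup 105.0.0.87: bits 01101001 walk d0:H1→d1:-→d2:-→d3:-→d4:-→d5:-→d6:H6→d7:-→d8:H4 -> H4
  del 105.0.0.0/8 (clear depth 8)
  add 48.89.45.56/30 -> H1 at depth 30
  add 105.0.0.0/8 -> H5 at depth 8
  del 21.42.92.0/24 (clear depth 24)
  lookup 48.89.45.56: bits 001100000101100100101101001110 walk d0:H1→d1:-→d2:-→d3:-→d4:-→d5:-→d6:-→d7:-→d8:-→d9:-→d10:-→d11:-→d12:-→d13:-→d14:-→d15:-→d16:-→d17:-→d18:-→d19:-→d20:-→d21:-→d22:-→d23:-→d24:-→d25:-→d26:-→d27:-→d28:-→d29:-→d30:H1 -> H1
  del 105.0.0.0/8 (clear depth 8)
  lookup 48.89.45.57: bits 001100000101100100101101001110 walk d0:H1→d1:-→d2:-→d3:-→d4:-→d5:-→d6:-→d7:-→d8:-→d9:-→d10:-→d11:-→d12:-→d13:-→d14:-→d15:-→d16:-→d17:-→d18:-→d19:-→d20:-→d21:-→d22:-→d23:-→d24:-→d25:-→d26:-→d27:-→d28:-→d29:-→d30:H1 -> H1
  lookup 203.0.0.2: bits 11001011 walk d0:H1→d1:-→d2:-→d3:-→d4:-→d5:-→d6:-→d7:-→d8:H3 -> H3
  lookup 21.42.0.1: bits 00010101001010100 walk d0:H1→d1:-→d2:-→d3:-→d4:-→d5:-→d6:-→d7:-→d8:-→d9:-→d10:-→d11:-→d12:-→d13:-→d14:-→d15:-→d16:H1→d17:- -> H1
  del 104.0.0.0/6 (clear depth 6)
  lookup 48.89.45.59: bits 00110000010110010010110100111011 walk d0:H1→d1:-→d2:-→d3:-→d4:-→d5:-→d6:-→d7:-→d8:-→d9:-→d10:-→d11:-→d12:-→d13:-→d14:-→d15:-→d16:-→d17:-→d18:-→d19:-→d20:-→d21:-→d22:-→d23:-→d24:-→d25:-→d26:-→d27:-→d28:-→d29:-→d30:H1→d31:-→d32:H3 -> H3
  add 105.49.248.240/28 -> H4 at depth 28
  add 21.0.0.0/8 -> H7 at depth 8
  lookup 203.0.0.14: bits 11001011 walk d0:H1→d1:-→d2:-→d3:-→d4:-→d5:-→d6:-→d7:-→d8:H3 -> H3
  lookup 48.89.45.56: bits 001100000101100100101101001110 walk d0:H1→d1:-→d2:-→d3:-→d4:-→d5:-→d6:-→d7:-→d8:-→d9:-→d10:-→d11:-→d12:-→d13:-→d14:-→d15:-→d16:-→d17:-→d18:-→d19:-→d20:-→d21:-→d22:-→d23:-→d24:-→d25:-→d26:-→d27:-→d28:-→d29:-→d30:H1 -> H1
  lookup 203.0.0.185: bits 11001011 walk d0:H1→d1:-→d2:-→d3:-→d4:-→d5:-→d6:-→d7:-→d8:H3 -> H3
  add 0.0.0.0/0 -> H0 at depth 0
  add 203.161.144.0/20 -> H4 at depth 20
  lookup 21.42.0.0: bits 00010101001010100 walk d0:H0→d1:-→d2:-→d3:-→d4:-→d5:-→d6:-→d7:-→d8:H7→d9:-→d10:-→d11:-→d12:-→d13:-→d14:-→d15:-→d16:H1→d17:- -> H1
  add 105.0.0.0/9 -> H4 at depth 9
  add 203.161.146.0/25 -> H1 at depth 25
  add 104.0.0.0/7 -> H0 at depth 7

== LOOKUPS ==
["H7","H7","H7","H4","H3","H4","H1","H1","H3","H1","H3","H3","H1","H3","H1"]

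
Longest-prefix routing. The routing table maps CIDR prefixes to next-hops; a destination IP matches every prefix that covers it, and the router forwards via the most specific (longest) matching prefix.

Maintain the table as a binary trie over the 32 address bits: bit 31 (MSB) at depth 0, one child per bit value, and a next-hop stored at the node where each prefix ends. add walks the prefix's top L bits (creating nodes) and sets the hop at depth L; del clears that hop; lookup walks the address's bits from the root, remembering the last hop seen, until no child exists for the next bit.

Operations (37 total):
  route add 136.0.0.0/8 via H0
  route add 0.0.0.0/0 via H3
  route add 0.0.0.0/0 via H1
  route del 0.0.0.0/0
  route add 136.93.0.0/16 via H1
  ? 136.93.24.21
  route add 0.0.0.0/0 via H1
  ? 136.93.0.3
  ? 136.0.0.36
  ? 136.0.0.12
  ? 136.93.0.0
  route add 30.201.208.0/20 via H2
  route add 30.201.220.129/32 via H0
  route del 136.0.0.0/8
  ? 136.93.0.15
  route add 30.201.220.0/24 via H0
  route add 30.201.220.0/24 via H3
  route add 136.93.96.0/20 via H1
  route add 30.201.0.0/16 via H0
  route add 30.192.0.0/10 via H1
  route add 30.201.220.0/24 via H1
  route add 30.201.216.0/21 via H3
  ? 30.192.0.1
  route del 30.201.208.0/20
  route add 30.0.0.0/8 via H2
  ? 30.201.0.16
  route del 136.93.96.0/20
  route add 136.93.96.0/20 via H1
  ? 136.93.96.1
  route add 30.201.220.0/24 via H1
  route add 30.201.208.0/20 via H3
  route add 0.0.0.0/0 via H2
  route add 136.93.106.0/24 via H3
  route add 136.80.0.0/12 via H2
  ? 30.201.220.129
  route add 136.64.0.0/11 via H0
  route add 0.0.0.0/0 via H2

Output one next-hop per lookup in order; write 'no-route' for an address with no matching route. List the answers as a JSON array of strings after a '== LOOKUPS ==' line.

Trace:
  add 136.0.0.0/8 -> H0 at depth 8
  add 0.0.0.0/0 -> H3 at depth 0
  add 0.0.0.0/0 -> H1 at depth 0
  - 0.0.0.0/0 clear@0
  add 136.93.0.0/16 -> H1 at depth 16
  ? 136.93.24.21  path d0:-→d1:-→d2:-→d3:-→d4:-→d5:-→d6:-→d7:-→d8:H0→d9:-→d10:-→d11:-→d12:-→d13:-→d14:-→d15:-→d16:H1  best=H1
  add 0.0.0.0/0 -> H1 at depth 0
  ? 136.93.0.3  path d0:H1→d1:-→d2:-→d3:-→d4:-→d5:-→d6:-→d7:-→d8:H0→d9:-→d10:-→d11:-→d12:-→d13:-→d14:-→d15:-→d16:H1  best=H1
  ? 136.0.0.36  path d0:H1→d1:-→d2:-→d3:-→d4:-→d5:-→d6:-→d7:-→d8:H0→d9:-  best=H0
  ? 136.0.0.12  path d0:H1→d1:-→d2:-→d3:-→d4:-→d5:-→d6:-→d7:-→d8:H0→d9:-  best=H0
  ? 136.93.0.0  path d0:H1→d1:-→d2:-→d3:-→d4:-→d5:-→d6:-→d7:-→d8:H0→d9:-→d10:-→d11:-→d12:-→d13:-→d14:-→d15:-→d16:H1  best=H1
  add 30.201.208.0/20 -> H2 at depth 20
  add 30.201.220.129/32 -> H0 at depth 32
  - 136.0.0.0/8 clear@8
  ? 136.93.0.15  path d0:H1→d1:-→d2:-→d3:-→d4:-→d5:-→d6:-→d7:-→d8:-→d9:-→d10:-→d11:-→d12:-→d13:-→d14:-→d15:-→d16:H1  best=H1
  add 30.201.220.0/24 -> H0 at depth 24
  add 30.201.220.0/24 -> H3 at depth 24
  add 136.93.96.0/20 -> H1 at depth 20
  add 30.201.0.0/16 -> H0 at depth 16
  add 30.192.0.0/10 -> H1 at depth 10
  add 30.201.220.0/24 -> H1 at depth 24
  add 30.201.216.0/21 -> H3 at depth 21
  ? 30.192.0.1  path d0:H1→d1:-→d2:-→d3:-→d4:-→d5:-→d6:-→d7:-→d8:-→d9:-→d10:H1→d11:-→d12:-  best=H1
  - 30.201.208.0/20 clear@20
  add 30.0.0.0/8 -> H2 at depth 8
  ? 30.201.0.16  path d0:H1→d1:-→d2:-→d3:-→d4:-→d5:-→d6:-→d7:-→d8:H2→d9:-→d10:H1→d11:-→d12:-→d13:-→d14:-→d15:-→d16:H0  best=H0
  - 136.93.96.0/20 clear@20
  add 136.93.96.0/20 -> H1 at depth 20
  ? 136.93.96.1  path d0:H1→d1:-→d2:-→d3:-→d4:-→d5:-→d6:-→d7:-→d8:-→d9:-→d10:-→d11:-→d12:-→d13:-→d14:-→d15:-→d16:H1→d17:-→d18:-→d19:-→d20:H1  best=H1
  add 30.201.220.0/24 -> H1 at depth 24
  add 30.201.208.0/20 -> H3 at depth 20
  add 0.0.0.0/0 -> H2 at depth 0
  add 136.93.106.0/24 -> H3 at depth 24
  add 136.80.0.0/12 -> H2 at depth 12
  ? 30.201.220.129  path d0:H2→d1:-→d2:-→d3:-→d4:-→d5:-→d6:-→d7:-→d8:H2→d9:-→d10:H1→d11:-→d12:-→d13:-→d14:-→d15:-→d16:H0→d17:-→d18:-→d19:-→d20:H3→d21:H3→d22:-→d23:-→d24:H1→d25:-→d26:-→d27:-→d28:-→d29:-→d30:-→d31:-→d32:H0  best=H0
  add 136.64.0.0/11 -> H0 at depth 11
  add 0.0.0.0/0 -> H2 at depth 0

== LOOKUPS ==
["H1","H1","H0","H0","H1","H1","H1","H0","H1","H0"]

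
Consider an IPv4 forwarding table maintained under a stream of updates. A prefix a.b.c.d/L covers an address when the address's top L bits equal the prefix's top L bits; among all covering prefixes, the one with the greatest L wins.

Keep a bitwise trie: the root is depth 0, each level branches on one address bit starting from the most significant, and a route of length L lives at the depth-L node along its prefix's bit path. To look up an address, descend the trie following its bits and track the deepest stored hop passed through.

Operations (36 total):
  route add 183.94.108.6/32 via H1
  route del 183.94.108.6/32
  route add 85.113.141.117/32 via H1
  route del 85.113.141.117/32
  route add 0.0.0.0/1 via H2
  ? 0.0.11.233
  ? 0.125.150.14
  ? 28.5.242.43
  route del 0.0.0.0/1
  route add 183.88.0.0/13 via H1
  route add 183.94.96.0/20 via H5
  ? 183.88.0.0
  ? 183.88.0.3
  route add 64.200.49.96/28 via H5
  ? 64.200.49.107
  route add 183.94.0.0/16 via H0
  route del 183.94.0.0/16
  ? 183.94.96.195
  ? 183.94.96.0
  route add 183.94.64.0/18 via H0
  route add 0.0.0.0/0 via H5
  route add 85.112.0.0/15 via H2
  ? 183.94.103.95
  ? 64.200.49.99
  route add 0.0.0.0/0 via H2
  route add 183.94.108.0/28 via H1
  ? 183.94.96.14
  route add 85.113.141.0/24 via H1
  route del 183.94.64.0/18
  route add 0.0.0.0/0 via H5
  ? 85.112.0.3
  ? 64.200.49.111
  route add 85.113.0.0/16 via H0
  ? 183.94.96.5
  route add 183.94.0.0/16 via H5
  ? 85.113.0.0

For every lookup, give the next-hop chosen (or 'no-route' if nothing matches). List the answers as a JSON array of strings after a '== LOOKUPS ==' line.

Apply in order:
  add 183.94.108.6/32 -> H1 at depth 32
  - 183.94.108.6/32 clear@32
  add 85.113.141.117/32 -> H1 at depth 32
  - 85.113.141.117/32 clear@32
  add 0.0.0.0/1 -> H2 at depth 1
  Q 0.0.11.233: descend 0 ; hops seen [H2] ; pick H2
  Q 0.125.150.14: descend 0 ; hops seen [H2] ; pick H2
  Q 28.5.242.43: descend 0 ; hops seen [H2] ; pick H2
  - 0.0.0.0/1 clear@1
  add 183.88.0.0/13 -> H1 at depth 13
  add 183.94.96.0/20 -> H5 at depth 20
  Q 183.88.0.0: descend 1011011101011 ; hops seen [H1] ; pick H1
  Q 183.88.0.3: descend 1011011101011 ; hops seen [H1] ; pick H1
  add 64.200.49.96/28 -> H5 at depth 28
  Q 64.200.49.107: descend 0100000011001000001100010110 ; hops seen [H5] ; pick H5
  add 183.94.0.0/16 -> H0 at depth 16
  - 183.94.0.0/16 clear@16
  Q 183.94.96.195: descend 10110111010111100110 ; hops seen [H1,H5] ; pick H5
  Q 183.94.96.0: descend 10110111010111100110 ; hops seen [H1,H5] ; pick H5
  add 183.94.64.0/18 -> H0 at depth 18
  add 0.0.0.0/0 -> H5 at depth 0
  add 85.112.0.0/15 -> H2 at depth 15
  Q 183.94.103.95: descend 10110111010111100110 ; hops seen [H5,H1,H0,H5] ; pick H5
  Q 64.200.49.99: descend 0100000011001000001100010110 ; hops seen [H5,H5] ; pick H5
  add 0.0.0.0/0 -> H2 at depth 0
  add 183.94.108.0/28 -> H1 at depth 28
  Q 183.94.96.14: descend 10110111010111100110 ; hops seen [H2,H1,H0,H5] ; pick H5
  add 85.113.141.0/24 -> H1 at depth 24
  - 183.94.64.0/18 clear@18
  add 0.0.0.0/0 -> H5 at depth 0
  Q 85.112.0.3: descend 010101010111000 ; hops seen [H5,H2] ; pick H2
  Q 64.200.49.111: descend 0100000011001000001100010110 ; hops seen [H5,H5] ; pick H5
  add 85.113.0.0/16 -> H0 at depth 16
  Q 183.94.96.5: descend 10110111010111100110 ; hops seen [H5,H1,H5] ; pick H5
  add 183.94.0.0/16 -> H5 at depth 16
  Q 85.113.0.0: descend 0101010101110001 ; hops seen [H5,H2,H0] ; pick H0

== LOOKUPS ==
["H2","H2","H2","H1","H1","H5","H5","H5","H5","H5","H5","H2","H5","H5","H0"]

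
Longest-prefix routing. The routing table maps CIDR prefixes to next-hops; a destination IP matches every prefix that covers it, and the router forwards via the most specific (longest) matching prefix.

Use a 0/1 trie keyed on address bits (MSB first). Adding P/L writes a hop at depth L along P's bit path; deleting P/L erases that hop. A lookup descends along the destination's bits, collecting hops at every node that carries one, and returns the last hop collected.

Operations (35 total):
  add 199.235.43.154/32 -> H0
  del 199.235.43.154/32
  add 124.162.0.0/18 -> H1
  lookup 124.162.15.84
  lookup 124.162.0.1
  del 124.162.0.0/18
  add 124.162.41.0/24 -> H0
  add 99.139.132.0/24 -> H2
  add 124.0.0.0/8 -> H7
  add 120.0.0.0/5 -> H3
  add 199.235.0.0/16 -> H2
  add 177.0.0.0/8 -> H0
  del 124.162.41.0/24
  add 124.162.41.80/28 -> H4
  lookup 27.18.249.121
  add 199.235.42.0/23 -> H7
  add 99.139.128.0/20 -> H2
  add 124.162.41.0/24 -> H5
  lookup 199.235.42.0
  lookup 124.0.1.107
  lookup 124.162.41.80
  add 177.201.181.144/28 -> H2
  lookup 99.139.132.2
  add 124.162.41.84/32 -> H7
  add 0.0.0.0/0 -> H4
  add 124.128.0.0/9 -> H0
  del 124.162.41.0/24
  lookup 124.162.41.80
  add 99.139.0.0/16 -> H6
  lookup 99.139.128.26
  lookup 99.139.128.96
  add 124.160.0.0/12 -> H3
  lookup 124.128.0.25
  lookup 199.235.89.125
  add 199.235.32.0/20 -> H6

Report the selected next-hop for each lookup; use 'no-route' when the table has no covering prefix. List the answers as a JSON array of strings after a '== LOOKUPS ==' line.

Process each operation:
  add 199.235.43.154/32 -> H0 at depth 32
  - 199.235.43.154/32 clear@32
  add 124.162.0.0/18 -> H1 at depth 18
  Q 124.162.15.84: descend 011111001010001000 ; hops seen [H1] ; pick H1
  Q 124.162.0.1: descend 011111001010001000 ; hops seen [H1] ; pick H1
  - 124.162.0.0/18 clear@18
  add 124.162.41.0/24 -> H0 at depth 24
  add 99.139.132.0/24 -> H2 at depth 24
  add 124.0.0.0/8 -> H7 at depth 8
  add 120.0.0.0/5 -> H3 at depth 5
  add 199.235.0.0/16 -> H2 at depth 16
  add 177.0.0.0/8 -> H0 at depth 8
  - 124.162.41.0/24 clear@24
  add 124.162.41.80/28 -> H4 at depth 28
  Q 27.18.249.121: descend 0 ; hops seen [∅] ; pick no-route
  add 199.235.42.0/23 -> H7 at depth 23
  add 99.139.128.0/20 -> H2 at depth 20
  add 124.162.41.0/24 -> H5 at depth 24
  Q 199.235.42.0: descend 11000111111010110010101 ; hops seen [H2,H7] ; pick H7
  Q 124.0.1.107: descend 01111100 ; hops seen [H3,H7] ; pick H7
  Q 124.162.41.80: descend 0111110010100010001010010101 ; hops seen [H3,H7,H5,H4] ; pick H4
  add 177.201.181.144/28 -> H2 at depth 28
  Q 99.139.132.2: descend 011000111000101110000100 ; hops seen [H2,H2] ; pick H2
  add 124.162.41.84/32 -> H7 at depth 32
  add 0.0.0.0/0 -> H4 at depth 0
  add 124.128.0.0/9 -> H0 at depth 9
  - 124.162.41.0/24 clear@24
  Q 124.162.41.80: descend 01111100101000100010100101010 ; hops seen [H4,H3,H7,H0,H4] ; pick H4
  add 99.139.0.0/16 -> H6 at depth 16
  Q 99.139.128.26: descend 011000111000101110000 ; hops seen [H4,H6,H2] ; pick H2
  Q 99.139.128.96: descend 011000111000101110000 ; hops seen [H4,H6,H2] ; pick H2
  add 124.160.0.0/12 -> H3 at depth 12
  Q 124.128.0.25: descend 0111110010 ; hops seen [H4,H3,H7,H0] ; pick H0
  Q 199.235.89.125: descend 11000111111010110 ; hops seen [H4,H2] ; pick H2
  add 199.235.32.0/20 -> H6 at depth 20

== LOOKUPS ==
["H1","H1","no-route","H7","H7","H4","H2","H4","H2","H2","H0","H2"]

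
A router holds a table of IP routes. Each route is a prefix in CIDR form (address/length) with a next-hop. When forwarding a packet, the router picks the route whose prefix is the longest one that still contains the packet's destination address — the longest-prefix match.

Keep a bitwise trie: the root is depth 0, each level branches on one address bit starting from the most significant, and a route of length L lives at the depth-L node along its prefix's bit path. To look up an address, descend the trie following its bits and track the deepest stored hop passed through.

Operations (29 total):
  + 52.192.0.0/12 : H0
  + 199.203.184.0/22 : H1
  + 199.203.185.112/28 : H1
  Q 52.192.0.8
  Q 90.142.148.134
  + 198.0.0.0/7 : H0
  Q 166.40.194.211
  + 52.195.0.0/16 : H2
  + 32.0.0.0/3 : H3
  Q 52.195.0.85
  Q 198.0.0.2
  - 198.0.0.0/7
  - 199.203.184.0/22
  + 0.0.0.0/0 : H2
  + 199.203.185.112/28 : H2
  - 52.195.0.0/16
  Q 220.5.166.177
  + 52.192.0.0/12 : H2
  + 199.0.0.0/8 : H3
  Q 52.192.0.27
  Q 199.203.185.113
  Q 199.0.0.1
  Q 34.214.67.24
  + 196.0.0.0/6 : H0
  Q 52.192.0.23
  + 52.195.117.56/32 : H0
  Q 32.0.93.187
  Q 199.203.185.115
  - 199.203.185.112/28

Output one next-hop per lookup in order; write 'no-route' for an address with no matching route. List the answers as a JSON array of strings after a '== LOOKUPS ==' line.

Apply in order:
  add 52.192.0.0/12 -> H0 at depth 12
  add 199.203.184.0/22 -> H1 at depth 22
  add 199.203.185.112/28 -> H1 at depth 28
  Q 52.192.0.8: descend 001101001100 ; hops seen [H0] ; pick H0
  Q 90.142.148.134: descend 0 ; hops seen [∅] ; pick no-route
  add 198.0.0.0/7 -> H0 at depth 7
  Q 166.40.194.211: descend 1 ; hops seen [∅] ; pick no-route
  add 52.195.0.0/16 -> H2 at depth 16
  add 32.0.0.0/3 -> H3 at depth 3
  Q 52.195.0.85: descend 0011010011000011 ; hops seen [H3,H0,H2] ; pick H2
  Q 198.0.0.2: descend 1100011 ; hops seen [H0] ; pick H0
  del 198.0.0.0/7 (clear depth 7)
  del 199.203.184.0/22 (clear depth 22)
  add 0.0.0.0/0 -> H2 at depth 0
  add 199.203.185.112/28 -> H2 at depth 28
  del 52.195.0.0/16 (clear depth 16)
  Q 220.5.166.177: descend 110 ; hops seen [H2] ; pick H2
  add 52.192.0.0/12 -> H2 at depth 12
  add 199.0.0.0/8 -> H3 at depth 8
  Q 52.192.0.27: descend 00110100110000 ; hops seen [H2,H3,H2] ; pick H2
  Q 199.203.185.113: descend 1100011111001011101110010111 ; hops seen [H2,H3,H2] ; pick H2
  Q 199.0.0.1: descend 11000111 ; hops seen [H2,H3] ; pick H3
  Q 34.214.67.24: descend 001 ; hops seen [H2,H3] ; pick H3
  add 196.0.0.0/6 -> H0 at depth 6
  Q 52.192.0.23: descend 00110100110000 ; hops seen [H2,H3,H2] ; pick H2
  add 52.195.117.56/32 -> H0 at depth 32
  Q 32.0.93.187: descend 001 ; hops seen [H2,H3] ; pick H3
  Q 199.203.185.115: descend 1100011111001011101110010111 ; hops seen [H2,H0,H3,H2] ; pick H2
  del 199.203.185.112/28 (clear depth 28)

== LOOKUPS ==
["H0","no-route","no-route","H2","H0","H2","H2","H2","H3","H3","H2","H3","H2"]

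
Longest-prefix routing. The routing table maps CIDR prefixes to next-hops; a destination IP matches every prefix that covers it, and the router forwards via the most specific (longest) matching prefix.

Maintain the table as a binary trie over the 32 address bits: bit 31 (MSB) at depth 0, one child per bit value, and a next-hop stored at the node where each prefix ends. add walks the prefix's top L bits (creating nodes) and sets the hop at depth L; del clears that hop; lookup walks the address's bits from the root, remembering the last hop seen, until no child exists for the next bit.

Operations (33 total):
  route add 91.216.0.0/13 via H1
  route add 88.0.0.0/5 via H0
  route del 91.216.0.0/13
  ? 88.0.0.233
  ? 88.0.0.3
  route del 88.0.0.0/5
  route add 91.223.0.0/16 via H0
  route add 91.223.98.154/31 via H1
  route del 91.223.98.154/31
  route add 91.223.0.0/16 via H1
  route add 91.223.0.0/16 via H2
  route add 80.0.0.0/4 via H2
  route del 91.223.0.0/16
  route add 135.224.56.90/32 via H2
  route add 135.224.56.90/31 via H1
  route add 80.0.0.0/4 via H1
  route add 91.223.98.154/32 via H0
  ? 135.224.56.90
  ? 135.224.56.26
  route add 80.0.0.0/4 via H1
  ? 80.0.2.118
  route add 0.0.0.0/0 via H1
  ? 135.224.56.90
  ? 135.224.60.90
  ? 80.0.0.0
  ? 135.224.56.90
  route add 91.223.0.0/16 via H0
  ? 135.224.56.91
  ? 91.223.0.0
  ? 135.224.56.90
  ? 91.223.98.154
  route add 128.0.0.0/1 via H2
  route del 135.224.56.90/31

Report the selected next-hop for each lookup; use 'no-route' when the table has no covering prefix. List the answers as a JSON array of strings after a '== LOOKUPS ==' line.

Apply in order:
  + 91.216.0.0/13 (H1) depth=13
  + 88.0.0.0/5 (H0) depth=5
  del 91.216.0.0/13 (clear depth 13)
  lookup 88.0.0.233: bits 010110 walk d0:-→d1:-→d2:-→d3:-→d4:-→d5:H0→d6:- -> H0
  lookup 88.0.0.3: bits 010110 walk d0:-→d1:-→d2:-→d3:-→d4:-→d5:H0→d6:- -> H0
  del 88.0.0.0/5 (clear depth 5)
  + 91.223.0.0/16 (H0) depth=16
  + 91.223.98.154/31 (H1) depth=31
  del 91.223.98.154/31 (clear depth 31)
  + 91.223.0.0/16 (H1) depth=16
  + 91.223.0.0/16 (H2) depth=16
  + 80.0.0.0/4 (H2) depth=4
  del 91.223.0.0/16 (clear depth 16)
  + 135.224.56.90/32 (H2) depth=32
  + 135.224.56.90/31 (H1) depth=31
  + 80.0.0.0/4 (H1) depth=4
  + 91.223.98.154/32 (H0) depth=32
  lookup 135.224.56.90: bits 10000111111000000011100001011010 walk d0:-→d1:-→d2:-→d3:-→d4:-→d5:-→d6:-→d7:-→d8:-→d9:-→d10:-→d11:-→d12:-→d13:-→d14:-→d15:-→d16:-→d17:-→d18:-→d19:-→d20:-→d21:-→d22:-→d23:-→d24:-→d25:-→d26:-→d27:-→d28:-→d29:-→d30:-→d31:H1→d32:H2 -> H2
  lookup 135.224.56.26: bits 1000011111100000001110000 walk d0:-→d1:-→d2:-→d3:-→d4:-→d5:-→d6:-→d7:-→d8:-→d9:-→d10:-→d11:-→d12:-→d13:-→d14:-→d15:-→d16:-→d17:-→d18:-→d19:-→d20:-→d21:-→d22:-→d23:-→d24:-→d25:- -> no-route
  + 80.0.0.0/4 (H1) depth=4
  lookup 80.0.2.118: bits 0101 walk d0:-→d1:-→d2:-→d3:-→d4:H1 -> H1
  + 0.0.0.0/0 (H1) depth=0
  lookup 135.224.56.90: bits 10000111111000000011100001011010 walk d0:H1→d1:-→d2:-→d3:-→d4:-→d5:-→d6:-→d7:-→d8:-→d9:-→d10:-→d11:-→d12:-→d13:-→d14:-→d15:-→d16:-→d17:-→d18:-→d19:-→d20:-→d21:-→d22:-→d23:-→d24:-→d25:-→d26:-→d27:-→d28:-→d29:-→d30:-→d31:H1→d32:H2 -> H2
  lookup 135.224.60.90: bits 100001111110000000111 walk d0:H1→d1:-→d2:-→d3:-→d4:-→d5:-→d6:-→d7:-→d8:-→d9:-→d10:-→d11:-→d12:-→d13:-→d14:-→d15:-→d16:-→d17:-→d18:-→d19:-→d20:-→d21:- -> H1
  lookup 80.0.0.0: bits 0101 walk d0:H1→d1:-→d2:-→d3:-→d4:H1 -> H1
  lookup 135.224.56.90: bits 10000111111000000011100001011010 walk d0:H1→d1:-→d2:-→d3:-→d4:-→d5:-→d6:-→d7:-→d8:-→d9:-→d10:-→d11:-→d12:-→d13:-→d14:-→d15:-→d16:-→d17:-→d18:-→d19:-→d20:-→d21:-→d22:-→d23:-→d24:-→d25:-→d26:-→d27:-→d28:-→d29:-→d30:-→d31:H1→d32:H2 -> H2
  + 91.223.0.0/16 (H0) depth=16
  lookup 135.224.56.91: bits 1000011111100000001110000101101 walk d0:H1→d1:-→d2:-→d3:-→d4:-→d5:-→d6:-→d7:-→d8:-→d9:-→d10:-→d11:-→d12:-→d13:-→d14:-→d15:-→d16:-→d17:-→d18:-→d19:-→d20:-→d21:-→d22:-→d23:-→d24:-→d25:-→d26:-→d27:-→d28:-→d29:-→d30:-→d31:H1 -> H1
  lookup 91.223.0.0: bits 01011011110111110 walk d0:H1→d1:-→d2:-→d3:-→d4:H1→d5:-→d6:-→d7:-→d8:-→d9:-→d10:-→d11:-→d12:-→d13:-→d14:-→d15:-→d16:H0→d17:- -> H0
  lookup 135.224.56.90: bits 10000111111000000011100001011010 walk d0:H1→d1:-→d2:-→d3:-→d4:-→d5:-→d6:-→d7:-→d8:-→d9:-→d10:-→d11:-→d12:-→d13:-→d14:-→d15:-→d16:-→d17:-→d18:-→d19:-→d20:-→d21:-→d22:-→d23:-→d24:-→d25:-→d26:-→d27:-→d28:-→d29:-→d30:-→d31:H1→d32:H2 -> H2
  lookup 91.223.98.154: bits 01011011110111110110001010011010 walk d0:H1→d1:-→d2:-→d3:-→d4:H1→d5:-→d6:-→d7:-→d8:-→d9:-→d10:-→d11:-→d12:-→d13:-→d14:-→d15:-→d16:H0→d17:-→d18:-→d19:-→d20:-→d21:-→d22:-→d23:-→d24:-→d25:-→d26:-→d27:-→d28:-→d29:-→d30:-→d31:-→d32:H0 -> H0
  + 128.0.0.0/1 (H2) depth=1
  del 135.224.56.90/31 (clear depth 31)

== LOOKUPS ==
["H0","H0","H2","no-route","H1","H2","H1","H1","H2","H1","H0","H2","H0"]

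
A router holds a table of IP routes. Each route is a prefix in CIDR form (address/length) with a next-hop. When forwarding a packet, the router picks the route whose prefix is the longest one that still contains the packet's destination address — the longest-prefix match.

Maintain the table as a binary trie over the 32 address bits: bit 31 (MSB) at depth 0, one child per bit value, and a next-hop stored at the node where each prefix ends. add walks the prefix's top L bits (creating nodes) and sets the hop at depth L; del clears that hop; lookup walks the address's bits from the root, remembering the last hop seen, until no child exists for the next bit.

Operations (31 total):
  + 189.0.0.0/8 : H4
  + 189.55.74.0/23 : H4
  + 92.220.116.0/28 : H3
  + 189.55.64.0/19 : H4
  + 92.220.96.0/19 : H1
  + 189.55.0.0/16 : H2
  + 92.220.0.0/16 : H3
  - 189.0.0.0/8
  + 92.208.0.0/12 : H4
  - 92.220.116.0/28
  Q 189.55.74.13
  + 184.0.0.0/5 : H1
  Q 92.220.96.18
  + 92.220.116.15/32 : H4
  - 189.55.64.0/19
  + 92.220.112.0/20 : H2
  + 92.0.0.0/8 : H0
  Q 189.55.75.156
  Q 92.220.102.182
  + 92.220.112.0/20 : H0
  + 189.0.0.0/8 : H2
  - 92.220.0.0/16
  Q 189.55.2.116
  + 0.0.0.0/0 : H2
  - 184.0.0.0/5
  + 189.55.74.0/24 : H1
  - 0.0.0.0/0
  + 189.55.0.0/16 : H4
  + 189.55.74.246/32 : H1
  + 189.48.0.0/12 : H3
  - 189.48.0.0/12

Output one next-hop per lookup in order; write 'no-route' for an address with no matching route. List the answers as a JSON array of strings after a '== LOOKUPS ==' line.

Trace:
  + 189.0.0.0/8 (H4) depth=8
  + 189.55.74.0/23 (H4) depth=23
  + 92.220.116.0/28 (H3) depth=28
  + 189.55.64.0/19 (H4) depth=19
  + 92.220.96.0/19 (H1) depth=19
  + 189.55.0.0/16 (H2) depth=16
  + 92.220.0.0/16 (H3) depth=16
  del 189.0.0.0/8 (clear depth 8)
  + 92.208.0.0/12 (H4) depth=12
  del 92.220.116.0/28 (clear depth 28)
  ? 189.55.74.13  path d0:-→d1:-→d2:-→d3:-→d4:-→d5:-→d6:-→d7:-→d8:-→d9:-→d10:-→d11:-→d12:-→d13:-→d14:-→d15:-→d16:H2→d17:-→d18:-→d19:H4→d20:-→d21:-→d22:-→d23:H4  best=H4
  + 184.0.0.0/5 (H1) depth=5
  ? 92.220.96.18  path d0:-→d1:-→d2:-→d3:-→d4:-→d5:-→d6:-→d7:-→d8:-→d9:-→d10:-→d11:-→d12:H4→d13:-→d14:-→d15:-→d16:H3→d17:-→d18:-→d19:H1  best=H1
  + 92.220.116.15/32 (H4) depth=32
  del 189.55.64.0/19 (clear depth 19)
  + 92.220.112.0/20 (H2) depth=20
  + 92.0.0.0/8 (H0) depth=8
  ? 189.55.75.156  path d0:-→d1:-→d2:-→d3:-→d4:-→d5:H1→d6:-→d7:-→d8:-→d9:-→d10:-→d11:-→d12:-→d13:-→d14:-→d15:-→d16:H2→d17:-→d18:-→d19:-→d20:-→d21:-→d22:-→d23:H4  best=H4
  ? 92.220.102.182  path d0:-→d1:-→d2:-→d3:-→d4:-→d5:-→d6:-→d7:-→d8:H0→d9:-→d10:-→d11:-→d12:H4→d13:-→d14:-→d15:-→d16:H3→d17:-→d18:-→d19:H1  best=H1
  + 92.220.112.0/20 (H0) depth=20
  + 189.0.0.0/8 (H2) depth=8
  del 92.220.0.0/16 (clear depth 16)
  ? 189.55.2.116  path d0:-→d1:-→d2:-→d3:-→d4:-→d5:H1→d6:-→d7:-→d8:H2→d9:-→d10:-→d11:-→d12:-→d13:-→d14:-→d15:-→d16:H2→d17:-  best=H2
  + 0.0.0.0/0 (H2) depth=0
  del 184.0.0.0/5 (clear depth 5)
  + 189.55.74.0/24 (H1) depth=24
  del 0.0.0.0/0 (clear depth 0)
  + 189.55.0.0/16 (H4) depth=16
  + 189.55.74.246/32 (H1) depth=32
  + 189.48.0.0/12 (H3) depth=12
  del 189.48.0.0/12 (clear depth 12)

== LOOKUPS ==
["H4","H1","H4","H1","H2"]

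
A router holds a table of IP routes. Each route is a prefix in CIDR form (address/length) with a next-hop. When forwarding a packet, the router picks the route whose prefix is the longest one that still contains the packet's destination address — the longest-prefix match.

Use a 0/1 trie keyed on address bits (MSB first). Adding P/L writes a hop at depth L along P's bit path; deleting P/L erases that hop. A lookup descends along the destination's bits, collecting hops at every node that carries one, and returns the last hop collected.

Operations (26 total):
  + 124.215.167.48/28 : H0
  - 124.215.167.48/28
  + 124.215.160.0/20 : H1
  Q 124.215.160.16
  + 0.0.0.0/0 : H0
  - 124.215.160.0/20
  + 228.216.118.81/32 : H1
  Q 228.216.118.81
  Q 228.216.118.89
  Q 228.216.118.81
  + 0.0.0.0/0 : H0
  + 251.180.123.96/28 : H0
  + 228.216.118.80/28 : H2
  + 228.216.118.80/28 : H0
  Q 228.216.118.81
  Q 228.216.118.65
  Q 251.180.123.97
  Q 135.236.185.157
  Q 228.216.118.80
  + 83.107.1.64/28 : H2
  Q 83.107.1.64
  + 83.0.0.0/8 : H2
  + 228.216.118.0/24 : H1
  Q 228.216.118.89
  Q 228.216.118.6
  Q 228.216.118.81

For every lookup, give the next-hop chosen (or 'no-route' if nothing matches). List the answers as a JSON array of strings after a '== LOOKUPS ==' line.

Process each operation:
  + 124.215.167.48/28 (H0) depth=28
  - 124.215.167.48/28 clear@28
  + 124.215.160.0/20 (H1) depth=20
  lookup 124.215.160.16: bits 011111001101011110100 walk d0:-→d1:-→d2:-→d3:-→d4:-→d5:-→d6:-→d7:-→d8:-→d9:-→d10:-→d11:-→d12:-→d13:-→d14:-→d15:-→d16:-→d17:-→d18:-→d19:-→d20:H1→d21:- -> H1
  + 0.0.0.0/0 (H0) depth=0
  - 124.215.160.0/20 clear@20
  + 228.216.118.81/32 (H1) depth=32
  lookup 228.216.118.81: bits 11100100110110000111011001010001 walk d0:H0→d1:-→d2:-→d3:-→d4:-→d5:-→d6:-→d7:-→d8:-→d9:-→d10:-→d11:-→d12:-→d13:-→d14:-→d15:-→d16:-→d17:-→d18:-→d19:-→d20:-→d21:-→d22:-→d23:-→d24:-→d25:-→d26:-→d27:-→d28:-→d29:-→d30:-→d31:-→d32:H1 -> H1
  lookup 228.216.118.89: bits 1110010011011000011101100101 walk d0:H0→d1:-→d2:-→d3:-→d4:-→d5:-→d6:-→d7:-→d8:-→d9:-→d10:-→d11:-→d12:-→d13:-→d14:-→d15:-→d16:-→d17:-→d18:-→d19:-→d20:-→d21:-→d22:-→d23:-→d24:-→d25:-→d26:-→d27:-→d28:- -> H0
  lookup 228.216.118.81: bits 11100100110110000111011001010001 walk d0:H0→d1:-→d2:-→d3:-→d4:-→d5:-→d6:-→d7:-→d8:-→d9:-→d10:-→d11:-→d12:-→d13:-→d14:-→d15:-→d16:-→d17:-→d18:-→d19:-→d20:-→d21:-→d22:-→d23:-→d24:-→d25:-→d26:-→d27:-→d28:-→d29:-→d30:-→d31:-→d32:H1 -> H1
  + 0.0.0.0/0 (H0) depth=0
  + 251.180.123.96/28 (H0) depth=28
  + 228.216.118.80/28 (H2) depth=28
  + 228.216.118.80/28 (H0) depth=28
  lookup 228.216.118.81: bits 11100100110110000111011001010001 walk d0:H0→d1:-→d2:-→d3:-→d4:-→d5:-→d6:-→d7:-→d8:-→d9:-→d10:-→d11:-→d12:-→d13:-→d14:-→d15:-→d16:-→d17:-→d18:-→d19:-→d20:-→d21:-→d22:-→d23:-→d24:-→d25:-→d26:-→d27:-→d28:H0→d29:-→d30:-→d31:-→d32:H1 -> H1
  lookup 228.216.118.65: bits 111001001101100001110110010 walk d0:H0→d1:-→d2:-→d3:-→d4:-→d5:-→d6:-→d7:-→d8:-→d9:-→d10:-→d11:-→d12:-→d13:-→d14:-→d15:-→d16:-→d17:-→d18:-→d19:-→d20:-→d21:-→d22:-→d23:-→d24:-→d25:-→d26:-→d27:- -> H0
  lookup 251.180.123.97: bits 1111101110110100011110110110 walk d0:H0→d1:-→d2:-→d3:-→d4:-→d5:-→d6:-→d7:-→d8:-→d9:-→d10:-→d11:-→d12:-→d13:-→d14:-→d15:-→d16:-→d17:-→d18:-→d19:-→d20:-→d21:-→d22:-→d23:-→d24:-→d25:-→d26:-→d27:-→d28:H0 -> H0
  lookup 135.236.185.157: bits 1 walk d0:H0→d1:- -> H0
  lookup 228.216.118.80: bits 1110010011011000011101100101000 walk d0:H0→d1:-→d2:-→d3:-→d4:-→d5:-→d6:-→d7:-→d8:-→d9:-→d10:-→d11:-→d12:-→d13:-→d14:-→d15:-→d16:-→d17:-→d18:-→d19:-→d20:-→d21:-→d22:-→d23:-→d24:-→d25:-→d26:-→d27:-→d28:H0→d29:-→d30:-→d31:- -> H0
  + 83.107.1.64/28 (H2) depth=28
  lookup 83.107.1.64: bits 0101001101101011000000010100 walk d0:H0→d1:-→d2:-→d3:-→d4:-→d5:-→d6:-→d7:-→d8:-→d9:-→d10:-→d11:-→d12:-→d13:-→d14:-→d15:-→d16:-→d17:-→d18:-→d19:-→d20:-→d21:-→d22:-→d23:-→d24:-→d25:-→d26:-→d27:-→d28:H2 -> H2
  + 83.0.0.0/8 (H2) depth=8
  + 228.216.118.0/24 (H1) depth=24
  lookup 228.216.118.89: bits 1110010011011000011101100101 walk d0:H0→d1:-→d2:-→d3:-→d4:-→d5:-→d6:-→d7:-→d8:-→d9:-→d10:-→d11:-→d12:-→d13:-→d14:-→d15:-→d16:-→d17:-→d18:-→d19:-→d20:-→d21:-→d22:-→d23:-→d24:H1→d25:-→d26:-→d27:-→d28:H0 -> H0
  lookup 228.216.118.6: bits 1110010011011000011101100 walk d0:H0→d1:-→d2:-→d3:-→d4:-→d5:-→d6:-→d7:-→d8:-→d9:-→d10:-→d11:-→d12:-→d13:-→d14:-→d15:-→d16:-→d17:-→d18:-→d19:-→d20:-→d21:-→d22:-→d23:-→d24:H1→d25:- -> H1
  lookup 228.216.118.81: bits 11100100110110000111011001010001 walk d0:H0→d1:-→d2:-→d3:-→d4:-→d5:-→d6:-→d7:-→d8:-→d9:-→d10:-→d11:-→d12:-→d13:-→d14:-→d15:-→d16:-→d17:-→d18:-→d19:-→d20:-→d21:-→d22:-→d23:-→d24:H1→d25:-→d26:-→d27:-→d28:H0→d29:-→d30:-→d31:-→d32:H1 -> H1

== LOOKUPS ==
["H1","H1","H0","H1","H1","H0","H0","H0","H0","H2","H0","H1","H1"]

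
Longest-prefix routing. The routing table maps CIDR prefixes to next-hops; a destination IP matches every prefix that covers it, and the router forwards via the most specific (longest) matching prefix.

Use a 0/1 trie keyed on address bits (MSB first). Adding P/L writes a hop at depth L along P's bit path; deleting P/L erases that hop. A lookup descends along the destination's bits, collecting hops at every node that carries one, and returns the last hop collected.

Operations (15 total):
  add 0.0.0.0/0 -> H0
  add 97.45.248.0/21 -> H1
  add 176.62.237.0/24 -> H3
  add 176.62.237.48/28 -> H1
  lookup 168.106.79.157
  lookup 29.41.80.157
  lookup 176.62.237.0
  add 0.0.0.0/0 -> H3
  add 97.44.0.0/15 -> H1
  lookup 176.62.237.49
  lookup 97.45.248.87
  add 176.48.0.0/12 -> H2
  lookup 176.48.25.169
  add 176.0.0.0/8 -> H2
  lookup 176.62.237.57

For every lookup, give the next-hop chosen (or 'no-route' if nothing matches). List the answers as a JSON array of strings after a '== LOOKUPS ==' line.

Apply in order:
  add 0.0.0.0/0 -> H0 at depth 0
  add 97.45.248.0/21 -> H1 at depth 21
  add 176.62.237.0/24 -> H3 at depth 24
  add 176.62.237.48/28 -> H1 at depth 28
  Q 168.106.79.157: descend 101 ; hops seen [H0] ; pick H0
  Q 29.41.80.157: descend 0 ; hops seen [H0] ; pick H0
  Q 176.62.237.0: descend 10110000001111101110110100 ; hops seen [H0,H3] ; pick H3
  add 0.0.0.0/0 -> H3 at depth 0
  add 97.44.0.0/15 -> H1 at depth 15
  Q 176.62.237.49: descend 1011000000111110111011010011 ; hops seen [H3,H3,H1] ; pick H1
  Q 97.45.248.87: descend 011000010010110111111 ; hops seen [H3,H1,H1] ; pick H1
  add 176.48.0.0/12 -> H2 at depth 12
  Q 176.48.25.169: descend 101100000011 ; hops seen [H3,H2] ; pick H2
  add 176.0.0.0/8 -> H2 at depth 8
  Q 176.62.237.57: descend 1011000000111110111011010011 ; hops seen [H3,H2,H2,H3,H1] ; pick H1

== LOOKUPS ==
["H0","H0","H3","H1","H1","H2","H1"]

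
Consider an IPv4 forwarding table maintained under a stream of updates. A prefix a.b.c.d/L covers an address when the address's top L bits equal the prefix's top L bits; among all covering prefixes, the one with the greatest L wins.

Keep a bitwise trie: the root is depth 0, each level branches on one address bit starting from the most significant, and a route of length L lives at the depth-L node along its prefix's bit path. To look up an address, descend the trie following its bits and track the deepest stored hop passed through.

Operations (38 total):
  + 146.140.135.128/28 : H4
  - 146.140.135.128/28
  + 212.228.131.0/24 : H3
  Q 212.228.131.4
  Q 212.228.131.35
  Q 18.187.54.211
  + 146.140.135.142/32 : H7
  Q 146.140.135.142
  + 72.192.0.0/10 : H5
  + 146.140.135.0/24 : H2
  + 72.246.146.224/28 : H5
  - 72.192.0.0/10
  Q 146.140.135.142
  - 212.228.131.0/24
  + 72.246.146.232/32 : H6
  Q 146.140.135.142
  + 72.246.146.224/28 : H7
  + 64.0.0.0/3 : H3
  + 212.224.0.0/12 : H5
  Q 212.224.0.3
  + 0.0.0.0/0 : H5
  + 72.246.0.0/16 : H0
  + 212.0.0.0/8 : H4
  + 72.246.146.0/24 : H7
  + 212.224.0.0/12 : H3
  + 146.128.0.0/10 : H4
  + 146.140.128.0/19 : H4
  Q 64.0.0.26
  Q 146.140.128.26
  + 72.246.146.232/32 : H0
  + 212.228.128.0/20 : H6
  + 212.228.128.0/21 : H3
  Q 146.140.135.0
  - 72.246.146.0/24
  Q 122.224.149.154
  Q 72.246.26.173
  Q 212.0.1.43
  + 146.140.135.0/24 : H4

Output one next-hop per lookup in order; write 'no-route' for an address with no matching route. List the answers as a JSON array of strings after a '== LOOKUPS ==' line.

Trace:
  + 146.140.135.128/28 (H4) depth=28
  del 146.140.135.128/28 (clear depth 28)
  + 212.228.131.0/24 (H3) depth=24
  lookup 212.228.131.4: bits 110101001110010010000011 walk d0:-→d1:-→d2:-→d3:-→d4:-→d5:-→d6:-→d7:-→d8:-→d9:-→d10:-→d11:-→d12:-→d13:-→d14:-→d15:-→d16:-→d17:-→d18:-→d19:-→d20:-→d21:-→d22:-→d23:-→d24:H3 -> H3
  lookup 212.228.131.35: bits 110101001110010010000011 walk d0:-→d1:-→d2:-→d3:-→d4:-→d5:-→d6:-→d7:-→d8:-→d9:-→d10:-→d11:-→d12:-→d13:-→d14:-→d15:-→d16:-→d17:-→d18:-→d19:-→d20:-→d21:-→d22:-→d23:-→d24:H3 -> H3
  lookup 18.187.54.211: bits ε walk d0:- -> no-route
  + 146.140.135.142/32 (H7) depth=32
  lookup 146.140.135.142: bits 10010010100011001000011110001110 walk d0:-→d1:-→d2:-→d3:-→d4:-→d5:-→d6:-→d7:-→d8:-→d9:-→d10:-→d11:-→d12:-→d13:-→d14:-→d15:-→d16:-→d17:-→d18:-→d19:-→d20:-→d21:-→d22:-→d23:-→d24:-→d25:-→d26:-→d27:-→d28:-→d29:-→d30:-→d31:-→d32:H7 -> H7
  + 72.192.0.0/10 (H5) depth=10
  + 146.140.135.0/24 (H2) depth=24
  + 72.246.146.224/28 (H5) depth=28
  del 72.192.0.0/10 (clear depth 10)
  lookup 146.140.135.142: bits 10010010100011001000011110001110 walk d0:-→d1:-→d2:-→d3:-→d4:-→d5:-→d6:-→d7:-→d8:-→d9:-→d10:-→d11:-→d12:-→d13:-→d14:-→d15:-→d16:-→d17:-→d18:-→d19:-→d20:-→d21:-→d22:-→d23:-→d24:H2→d25:-→d26:-→d27:-→d28:-→d29:-→d30:-→d31:-→d32:H7 -> H7
  del 212.228.131.0/24 (clear depth 24)
  + 72.246.146.232/32 (H6) depth=32
  lookup 146.140.135.142: bits 10010010100011001000011110001110 walk d0:-→d1:-→d2:-→d3:-→d4:-→d5:-→d6:-→d7:-→d8:-→d9:-→d10:-→d11:-→d12:-→d13:-→d14:-→d15:-→d16:-→d17:-→d18:-→d19:-→d20:-→d21:-→d22:-→d23:-→d24:H2→d25:-→d26:-→d27:-→d28:-→d29:-→d30:-→d31:-→d32:H7 -> H7
  + 72.246.146.224/28 (H7) depth=28
  + 64.0.0.0/3 (H3) depth=3
  + 212.224.0.0/12 (H5) depth=12
  lookup 212.224.0.3: bits 1101010011100 walk d0:-→d1:-→d2:-→d3:-→d4:-→d5:-→d6:-→d7:-→d8:-→d9:-→d10:-→d11:-→d12:H5→d13:- -> H5
  + 0.0.0.0/0 (H5) depth=0
  + 72.246.0.0/16 (H0) depth=16
  + 212.0.0.0/8 (H4) depth=8
  + 72.246.146.0/24 (H7) depth=24
  + 212.224.0.0/12 (H3) depth=12
  + 146.128.0.0/10 (H4) depth=10
  + 146.140.128.0/19 (H4) depth=19
  lookup 64.0.0.26: bits 0100 walk d0:H5→d1:-→d2:-→d3:H3→d4:- -> H3
  lookup 146.140.128.26: bits 100100101000110010000 walk d0:H5→d1:-→d2:-→d3:-→d4:-→d5:-→d6:-→d7:-→d8:-→d9:-→d10:H4→d11:-→d12:-→d13:-→d14:-→d15:-→d16:-→d17:-→d18:-→d19:H4→d20:-→d21:- -> H4
  + 72.246.146.232/32 (H0) depth=32
  + 212.228.128.0/20 (H6) depth=20
  + 212.228.128.0/21 (H3) depth=21
  lookup 146.140.135.0: bits 100100101000110010000111 walk d0:H5→d1:-→d2:-→d3:-→d4:-→d5:-→d6:-→d7:-→d8:-→d9:-→d10:H4→d11:-→d12:-→d13:-→d14:-→d15:-→d16:-→d17:-→d18:-→d19:H4→d20:-→d21:-→d22:-→d23:-→d24:H2 -> H2
  del 72.246.146.0/24 (clear depth 24)
  lookup 122.224.149.154: bits 01 walk d0:H5→d1:-→d2:- -> H5
  lookup 72.246.26.173: bits 0100100011110110 walk d0:H5→d1:-→d2:-→d3:H3→d4:-→d5:-→d6:-→d7:-→d8:-→d9:-→d10:-→d11:-→d12:-→d13:-→d14:-→d15:-→d16:H0 -> H0
  lookup 212.0.1.43: bits 11010100 walk d0:H5→d1:-→d2:-→d3:-→d4:-→d5:-→d6:-→d7:-→d8:H4 -> H4
  + 146.140.135.0/24 (H4) depth=24

== LOOKUPS ==
["H3","H3","no-route","H7","H7","H7","H5","H3","H4","H2","H5","H0","H4"]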